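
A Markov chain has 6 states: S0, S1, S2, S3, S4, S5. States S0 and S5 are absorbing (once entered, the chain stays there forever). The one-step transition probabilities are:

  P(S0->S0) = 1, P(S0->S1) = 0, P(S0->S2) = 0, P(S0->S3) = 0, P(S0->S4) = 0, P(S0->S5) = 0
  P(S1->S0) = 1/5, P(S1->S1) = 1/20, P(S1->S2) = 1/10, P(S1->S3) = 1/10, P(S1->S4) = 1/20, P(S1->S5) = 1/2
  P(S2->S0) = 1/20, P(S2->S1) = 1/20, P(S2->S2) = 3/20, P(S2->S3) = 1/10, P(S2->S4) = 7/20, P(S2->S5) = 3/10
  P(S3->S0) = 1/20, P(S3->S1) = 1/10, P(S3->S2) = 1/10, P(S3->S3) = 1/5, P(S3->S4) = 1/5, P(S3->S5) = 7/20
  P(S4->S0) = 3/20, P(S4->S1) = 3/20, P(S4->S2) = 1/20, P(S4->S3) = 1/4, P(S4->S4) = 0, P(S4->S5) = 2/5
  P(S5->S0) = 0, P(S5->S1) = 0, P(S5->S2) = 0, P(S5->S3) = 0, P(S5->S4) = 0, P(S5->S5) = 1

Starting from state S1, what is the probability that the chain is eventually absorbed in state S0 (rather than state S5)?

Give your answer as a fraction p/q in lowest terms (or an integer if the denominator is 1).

Answer: 1093/4154

Derivation:
Let a_i = P(absorbed in S0 | start in state i).
Boundary conditions: a_S0 = 1, a_S5 = 0.
For each transient state i, a_i = sum_j P(i->j) * a_j:
  a_S1 = 1/5*a_S0 + 1/20*a_S1 + 1/10*a_S2 + 1/10*a_S3 + 1/20*a_S4 + 1/2*a_S5
  a_S2 = 1/20*a_S0 + 1/20*a_S1 + 3/20*a_S2 + 1/10*a_S3 + 7/20*a_S4 + 3/10*a_S5
  a_S3 = 1/20*a_S0 + 1/10*a_S1 + 1/10*a_S2 + 1/5*a_S3 + 1/5*a_S4 + 7/20*a_S5
  a_S4 = 3/20*a_S0 + 3/20*a_S1 + 1/20*a_S2 + 1/4*a_S3 + 0*a_S4 + 2/5*a_S5

Substituting a_S0 = 1 and a_S5 = 0, rearrange to (I - Q) a = r where r[i] = P(i -> S0):
  [19/20, -1/10, -1/10, -1/20] . (a_S1, a_S2, a_S3, a_S4) = 1/5
  [-1/20, 17/20, -1/10, -7/20] . (a_S1, a_S2, a_S3, a_S4) = 1/20
  [-1/10, -1/10, 4/5, -1/5] . (a_S1, a_S2, a_S3, a_S4) = 1/20
  [-3/20, -1/20, -1/4, 1] . (a_S1, a_S2, a_S3, a_S4) = 3/20

Solving yields:
  a_S1 = 1093/4154
  a_S2 = 2854/14539
  a_S3 = 5265/29078
  a_S4 = 7111/29078

Starting state is S1, so the absorption probability is a_S1 = 1093/4154.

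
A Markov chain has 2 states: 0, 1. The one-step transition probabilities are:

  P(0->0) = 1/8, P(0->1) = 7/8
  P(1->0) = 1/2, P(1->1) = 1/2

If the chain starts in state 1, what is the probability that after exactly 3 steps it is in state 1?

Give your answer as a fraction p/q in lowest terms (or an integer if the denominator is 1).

Answer: 79/128

Derivation:
Computing P^3 by repeated multiplication:
P^1 =
  0: [1/8, 7/8]
  1: [1/2, 1/2]
P^2 =
  0: [29/64, 35/64]
  1: [5/16, 11/16]
P^3 =
  0: [169/512, 343/512]
  1: [49/128, 79/128]

(P^3)[1 -> 1] = 79/128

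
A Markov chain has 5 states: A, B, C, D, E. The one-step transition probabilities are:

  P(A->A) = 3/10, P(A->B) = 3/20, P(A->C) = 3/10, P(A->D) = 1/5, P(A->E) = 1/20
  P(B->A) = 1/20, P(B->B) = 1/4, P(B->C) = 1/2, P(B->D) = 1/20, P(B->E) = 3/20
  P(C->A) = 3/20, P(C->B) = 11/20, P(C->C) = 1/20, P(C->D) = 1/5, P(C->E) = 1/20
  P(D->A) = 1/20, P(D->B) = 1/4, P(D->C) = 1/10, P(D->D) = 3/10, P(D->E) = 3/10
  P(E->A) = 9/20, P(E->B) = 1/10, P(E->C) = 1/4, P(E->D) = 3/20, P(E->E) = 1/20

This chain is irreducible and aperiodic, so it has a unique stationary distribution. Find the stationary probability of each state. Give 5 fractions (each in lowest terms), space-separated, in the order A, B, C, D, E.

The stationary distribution satisfies pi = pi * P, i.e.:
  pi_A = 3/10*pi_A + 1/20*pi_B + 3/20*pi_C + 1/20*pi_D + 9/20*pi_E
  pi_B = 3/20*pi_A + 1/4*pi_B + 11/20*pi_C + 1/4*pi_D + 1/10*pi_E
  pi_C = 3/10*pi_A + 1/2*pi_B + 1/20*pi_C + 1/10*pi_D + 1/4*pi_E
  pi_D = 1/5*pi_A + 1/20*pi_B + 1/5*pi_C + 3/10*pi_D + 3/20*pi_E
  pi_E = 1/20*pi_A + 3/20*pi_B + 1/20*pi_C + 3/10*pi_D + 1/20*pi_E
with normalization: pi_A + pi_B + pi_C + pi_D + pi_E = 1.

Using the first 4 balance equations plus normalization, the linear system A*pi = b is:
  [-7/10, 1/20, 3/20, 1/20, 9/20] . pi = 0
  [3/20, -3/4, 11/20, 1/4, 1/10] . pi = 0
  [3/10, 1/2, -19/20, 1/10, 1/4] . pi = 0
  [1/5, 1/20, 1/5, -7/10, 3/20] . pi = 0
  [1, 1, 1, 1, 1] . pi = 1

Solving yields:
  pi_A = 25499/154379
  pi_B = 45063/154379
  pi_C = 39393/154379
  pi_D = 25759/154379
  pi_E = 18665/154379

Verification (pi * P):
  25499/154379*3/10 + 45063/154379*1/20 + 39393/154379*3/20 + 25759/154379*1/20 + 18665/154379*9/20 = 25499/154379 = pi_A  (ok)
  25499/154379*3/20 + 45063/154379*1/4 + 39393/154379*11/20 + 25759/154379*1/4 + 18665/154379*1/10 = 45063/154379 = pi_B  (ok)
  25499/154379*3/10 + 45063/154379*1/2 + 39393/154379*1/20 + 25759/154379*1/10 + 18665/154379*1/4 = 39393/154379 = pi_C  (ok)
  25499/154379*1/5 + 45063/154379*1/20 + 39393/154379*1/5 + 25759/154379*3/10 + 18665/154379*3/20 = 25759/154379 = pi_D  (ok)
  25499/154379*1/20 + 45063/154379*3/20 + 39393/154379*1/20 + 25759/154379*3/10 + 18665/154379*1/20 = 18665/154379 = pi_E  (ok)

Answer: 25499/154379 45063/154379 39393/154379 25759/154379 18665/154379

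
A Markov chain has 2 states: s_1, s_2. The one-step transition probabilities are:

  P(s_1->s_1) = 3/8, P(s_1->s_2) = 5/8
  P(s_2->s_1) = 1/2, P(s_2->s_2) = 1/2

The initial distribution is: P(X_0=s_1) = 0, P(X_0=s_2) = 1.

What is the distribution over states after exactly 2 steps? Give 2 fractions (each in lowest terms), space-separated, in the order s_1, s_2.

Propagating the distribution step by step (d_{t+1} = d_t * P):
d_0 = (s_1=0, s_2=1)
  d_1[s_1] = 0*3/8 + 1*1/2 = 1/2
  d_1[s_2] = 0*5/8 + 1*1/2 = 1/2
d_1 = (s_1=1/2, s_2=1/2)
  d_2[s_1] = 1/2*3/8 + 1/2*1/2 = 7/16
  d_2[s_2] = 1/2*5/8 + 1/2*1/2 = 9/16
d_2 = (s_1=7/16, s_2=9/16)

Answer: 7/16 9/16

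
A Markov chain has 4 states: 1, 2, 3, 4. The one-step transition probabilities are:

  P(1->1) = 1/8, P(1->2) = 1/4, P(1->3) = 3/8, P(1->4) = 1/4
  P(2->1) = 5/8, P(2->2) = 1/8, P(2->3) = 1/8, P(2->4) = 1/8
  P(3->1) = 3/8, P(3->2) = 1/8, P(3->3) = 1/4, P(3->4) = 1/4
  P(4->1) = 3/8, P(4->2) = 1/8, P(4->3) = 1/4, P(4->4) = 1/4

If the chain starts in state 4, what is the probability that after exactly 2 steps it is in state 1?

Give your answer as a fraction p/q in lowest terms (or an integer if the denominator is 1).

Answer: 5/16

Derivation:
Computing P^2 by repeated multiplication:
P^1 =
  1: [1/8, 1/4, 3/8, 1/4]
  2: [5/8, 1/8, 1/8, 1/8]
  3: [3/8, 1/8, 1/4, 1/4]
  4: [3/8, 1/8, 1/4, 1/4]
P^2 =
  1: [13/32, 9/64, 15/64, 7/32]
  2: [1/4, 13/64, 5/16, 15/64]
  3: [5/16, 11/64, 9/32, 15/64]
  4: [5/16, 11/64, 9/32, 15/64]

(P^2)[4 -> 1] = 5/16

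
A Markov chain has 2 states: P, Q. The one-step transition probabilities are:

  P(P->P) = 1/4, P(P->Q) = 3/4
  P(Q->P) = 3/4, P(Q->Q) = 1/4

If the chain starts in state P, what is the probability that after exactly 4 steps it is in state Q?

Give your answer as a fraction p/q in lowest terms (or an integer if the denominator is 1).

Answer: 15/32

Derivation:
Computing P^4 by repeated multiplication:
P^1 =
  P: [1/4, 3/4]
  Q: [3/4, 1/4]
P^2 =
  P: [5/8, 3/8]
  Q: [3/8, 5/8]
P^3 =
  P: [7/16, 9/16]
  Q: [9/16, 7/16]
P^4 =
  P: [17/32, 15/32]
  Q: [15/32, 17/32]

(P^4)[P -> Q] = 15/32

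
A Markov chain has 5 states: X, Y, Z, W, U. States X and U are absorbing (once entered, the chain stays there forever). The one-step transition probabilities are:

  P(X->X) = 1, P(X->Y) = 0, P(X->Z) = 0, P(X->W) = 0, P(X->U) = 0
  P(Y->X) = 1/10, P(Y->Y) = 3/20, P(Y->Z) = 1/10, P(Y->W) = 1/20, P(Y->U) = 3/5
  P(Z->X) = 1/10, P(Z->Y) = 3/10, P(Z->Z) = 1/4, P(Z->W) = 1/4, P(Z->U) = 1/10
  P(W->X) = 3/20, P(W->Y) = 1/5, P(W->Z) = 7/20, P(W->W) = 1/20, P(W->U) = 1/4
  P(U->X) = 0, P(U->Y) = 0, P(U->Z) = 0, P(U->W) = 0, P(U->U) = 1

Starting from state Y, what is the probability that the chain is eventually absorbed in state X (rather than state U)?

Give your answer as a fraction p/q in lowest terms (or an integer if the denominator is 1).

Let a_i = P(absorbed in X | start in state i).
Boundary conditions: a_X = 1, a_U = 0.
For each transient state i, a_i = sum_j P(i->j) * a_j:
  a_Y = 1/10*a_X + 3/20*a_Y + 1/10*a_Z + 1/20*a_W + 3/5*a_U
  a_Z = 1/10*a_X + 3/10*a_Y + 1/4*a_Z + 1/4*a_W + 1/10*a_U
  a_W = 3/20*a_X + 1/5*a_Y + 7/20*a_Z + 1/20*a_W + 1/4*a_U

Substituting a_X = 1 and a_U = 0, rearrange to (I - Q) a = r where r[i] = P(i -> X):
  [17/20, -1/10, -1/20] . (a_Y, a_Z, a_W) = 1/10
  [-3/10, 3/4, -1/4] . (a_Y, a_Z, a_W) = 1/10
  [-1/5, -7/20, 19/20] . (a_Y, a_Z, a_W) = 3/20

Solving yields:
  a_Y = 133/776
  a_Z = 1179/3880
  a_W = 1187/3880

Starting state is Y, so the absorption probability is a_Y = 133/776.

Answer: 133/776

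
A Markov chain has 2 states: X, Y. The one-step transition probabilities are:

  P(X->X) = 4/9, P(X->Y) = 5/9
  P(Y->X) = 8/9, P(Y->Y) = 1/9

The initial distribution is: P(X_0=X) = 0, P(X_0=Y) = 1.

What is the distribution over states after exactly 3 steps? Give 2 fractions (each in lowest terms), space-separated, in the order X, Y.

Propagating the distribution step by step (d_{t+1} = d_t * P):
d_0 = (X=0, Y=1)
  d_1[X] = 0*4/9 + 1*8/9 = 8/9
  d_1[Y] = 0*5/9 + 1*1/9 = 1/9
d_1 = (X=8/9, Y=1/9)
  d_2[X] = 8/9*4/9 + 1/9*8/9 = 40/81
  d_2[Y] = 8/9*5/9 + 1/9*1/9 = 41/81
d_2 = (X=40/81, Y=41/81)
  d_3[X] = 40/81*4/9 + 41/81*8/9 = 488/729
  d_3[Y] = 40/81*5/9 + 41/81*1/9 = 241/729
d_3 = (X=488/729, Y=241/729)

Answer: 488/729 241/729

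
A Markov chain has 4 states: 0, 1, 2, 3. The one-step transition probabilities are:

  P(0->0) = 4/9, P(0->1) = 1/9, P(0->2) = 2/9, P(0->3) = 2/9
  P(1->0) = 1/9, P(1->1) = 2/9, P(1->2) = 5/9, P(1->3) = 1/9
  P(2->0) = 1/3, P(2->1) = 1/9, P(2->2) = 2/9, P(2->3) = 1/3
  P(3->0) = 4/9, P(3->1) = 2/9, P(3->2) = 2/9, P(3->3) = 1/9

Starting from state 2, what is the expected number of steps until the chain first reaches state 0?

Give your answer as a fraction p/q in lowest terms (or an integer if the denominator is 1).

Let h_i = expected steps to first reach 0 from state i.
Boundary: h_0 = 0.
First-step equations for the other states:
  h_1 = 1 + 1/9*h_0 + 2/9*h_1 + 5/9*h_2 + 1/9*h_3
  h_2 = 1 + 1/3*h_0 + 1/9*h_1 + 2/9*h_2 + 1/3*h_3
  h_3 = 1 + 4/9*h_0 + 2/9*h_1 + 2/9*h_2 + 1/9*h_3

Substituting h_0 = 0 and rearranging gives the linear system (I - Q) h = 1:
  [7/9, -5/9, -1/9] . (h_1, h_2, h_3) = 1
  [-1/9, 7/9, -1/3] . (h_1, h_2, h_3) = 1
  [-2/9, -2/9, 8/9] . (h_1, h_2, h_3) = 1

Solving yields:
  h_1 = 171/44
  h_2 = 135/44
  h_3 = 63/22

Starting state is 2, so the expected hitting time is h_2 = 135/44.

Answer: 135/44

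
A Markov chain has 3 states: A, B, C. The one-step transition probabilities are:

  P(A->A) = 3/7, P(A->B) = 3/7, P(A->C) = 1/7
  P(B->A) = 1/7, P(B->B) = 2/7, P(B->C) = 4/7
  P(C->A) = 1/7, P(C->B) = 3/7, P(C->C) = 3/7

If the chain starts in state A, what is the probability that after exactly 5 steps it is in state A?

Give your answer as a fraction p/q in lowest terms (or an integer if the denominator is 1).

Computing P^5 by repeated multiplication:
P^1 =
  A: [3/7, 3/7, 1/7]
  B: [1/7, 2/7, 4/7]
  C: [1/7, 3/7, 3/7]
P^2 =
  A: [13/49, 18/49, 18/49]
  B: [9/49, 19/49, 3/7]
  C: [9/49, 18/49, 22/49]
P^3 =
  A: [75/343, 129/343, 139/343]
  B: [67/343, 128/343, 148/343]
  C: [67/343, 129/343, 3/7]
P^4 =
  A: [493/2401, 900/2401, 144/343]
  B: [477/2401, 901/2401, 1023/2401]
  C: [477/2401, 900/2401, 1024/2401]
P^5 =
  A: [3387/16807, 6303/16807, 7117/16807]
  B: [3355/16807, 6302/16807, 7150/16807]
  C: [3355/16807, 6303/16807, 7149/16807]

(P^5)[A -> A] = 3387/16807

Answer: 3387/16807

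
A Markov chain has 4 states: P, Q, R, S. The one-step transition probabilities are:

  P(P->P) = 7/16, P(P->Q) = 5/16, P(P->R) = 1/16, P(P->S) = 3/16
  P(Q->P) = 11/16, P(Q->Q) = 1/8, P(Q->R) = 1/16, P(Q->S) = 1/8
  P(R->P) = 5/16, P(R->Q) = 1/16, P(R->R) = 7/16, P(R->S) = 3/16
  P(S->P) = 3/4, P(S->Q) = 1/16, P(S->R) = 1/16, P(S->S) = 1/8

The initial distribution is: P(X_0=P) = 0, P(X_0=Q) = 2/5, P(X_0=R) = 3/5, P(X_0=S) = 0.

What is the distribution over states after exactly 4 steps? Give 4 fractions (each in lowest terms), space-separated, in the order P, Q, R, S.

Answer: 170881/327680 66679/327680 4501/40960 1691/10240

Derivation:
Propagating the distribution step by step (d_{t+1} = d_t * P):
d_0 = (P=0, Q=2/5, R=3/5, S=0)
  d_1[P] = 0*7/16 + 2/5*11/16 + 3/5*5/16 + 0*3/4 = 37/80
  d_1[Q] = 0*5/16 + 2/5*1/8 + 3/5*1/16 + 0*1/16 = 7/80
  d_1[R] = 0*1/16 + 2/5*1/16 + 3/5*7/16 + 0*1/16 = 23/80
  d_1[S] = 0*3/16 + 2/5*1/8 + 3/5*3/16 + 0*1/8 = 13/80
d_1 = (P=37/80, Q=7/80, R=23/80, S=13/80)
  d_2[P] = 37/80*7/16 + 7/80*11/16 + 23/80*5/16 + 13/80*3/4 = 607/1280
  d_2[Q] = 37/80*5/16 + 7/80*1/8 + 23/80*1/16 + 13/80*1/16 = 47/256
  d_2[R] = 37/80*1/16 + 7/80*1/16 + 23/80*7/16 + 13/80*1/16 = 109/640
  d_2[S] = 37/80*3/16 + 7/80*1/8 + 23/80*3/16 + 13/80*1/8 = 11/64
d_2 = (P=607/1280, Q=47/256, R=109/640, S=11/64)
  d_3[P] = 607/1280*7/16 + 47/256*11/16 + 109/640*5/16 + 11/64*3/4 = 2641/5120
  d_3[Q] = 607/1280*5/16 + 47/256*1/8 + 109/640*1/16 + 11/64*1/16 = 3943/20480
  d_3[R] = 607/1280*1/16 + 47/256*1/16 + 109/640*7/16 + 11/64*1/16 = 647/5120
  d_3[S] = 607/1280*3/16 + 47/256*1/8 + 109/640*3/16 + 11/64*1/8 = 677/4096
d_3 = (P=2641/5120, Q=3943/20480, R=647/5120, S=677/4096)
  d_4[P] = 2641/5120*7/16 + 3943/20480*11/16 + 647/5120*5/16 + 677/4096*3/4 = 170881/327680
  d_4[Q] = 2641/5120*5/16 + 3943/20480*1/8 + 647/5120*1/16 + 677/4096*1/16 = 66679/327680
  d_4[R] = 2641/5120*1/16 + 3943/20480*1/16 + 647/5120*7/16 + 677/4096*1/16 = 4501/40960
  d_4[S] = 2641/5120*3/16 + 3943/20480*1/8 + 647/5120*3/16 + 677/4096*1/8 = 1691/10240
d_4 = (P=170881/327680, Q=66679/327680, R=4501/40960, S=1691/10240)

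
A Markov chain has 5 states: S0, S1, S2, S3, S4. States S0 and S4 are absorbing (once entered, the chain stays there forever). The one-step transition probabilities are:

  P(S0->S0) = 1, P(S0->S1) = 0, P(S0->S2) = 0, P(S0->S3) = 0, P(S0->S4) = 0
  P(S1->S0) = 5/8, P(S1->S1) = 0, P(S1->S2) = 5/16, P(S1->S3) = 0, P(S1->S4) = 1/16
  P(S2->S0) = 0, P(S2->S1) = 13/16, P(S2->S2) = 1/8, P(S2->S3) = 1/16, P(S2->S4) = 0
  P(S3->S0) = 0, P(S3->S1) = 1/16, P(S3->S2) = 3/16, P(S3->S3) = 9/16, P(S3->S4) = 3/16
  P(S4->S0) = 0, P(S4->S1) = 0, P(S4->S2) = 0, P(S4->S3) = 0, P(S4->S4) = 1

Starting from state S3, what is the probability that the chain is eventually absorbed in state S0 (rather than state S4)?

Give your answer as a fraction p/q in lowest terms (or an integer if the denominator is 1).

Answer: 1/2

Derivation:
Let a_i = P(absorbed in S0 | start in state i).
Boundary conditions: a_S0 = 1, a_S4 = 0.
For each transient state i, a_i = sum_j P(i->j) * a_j:
  a_S1 = 5/8*a_S0 + 0*a_S1 + 5/16*a_S2 + 0*a_S3 + 1/16*a_S4
  a_S2 = 0*a_S0 + 13/16*a_S1 + 1/8*a_S2 + 1/16*a_S3 + 0*a_S4
  a_S3 = 0*a_S0 + 1/16*a_S1 + 3/16*a_S2 + 9/16*a_S3 + 3/16*a_S4

Substituting a_S0 = 1 and a_S4 = 0, rearrange to (I - Q) a = r where r[i] = P(i -> S0):
  [1, -5/16, 0] . (a_S1, a_S2, a_S3) = 5/8
  [-13/16, 7/8, -1/16] . (a_S1, a_S2, a_S3) = 0
  [-1/16, -3/16, 7/16] . (a_S1, a_S2, a_S3) = 0

Solving yields:
  a_S1 = 95/106
  a_S2 = 46/53
  a_S3 = 1/2

Starting state is S3, so the absorption probability is a_S3 = 1/2.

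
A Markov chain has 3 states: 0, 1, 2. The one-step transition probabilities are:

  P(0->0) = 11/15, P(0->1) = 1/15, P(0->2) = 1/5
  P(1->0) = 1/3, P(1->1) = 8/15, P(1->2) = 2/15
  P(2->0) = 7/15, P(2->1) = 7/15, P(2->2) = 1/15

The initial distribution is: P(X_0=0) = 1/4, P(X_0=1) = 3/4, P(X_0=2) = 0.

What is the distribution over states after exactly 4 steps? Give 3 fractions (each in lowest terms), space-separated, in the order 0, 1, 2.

Answer: 58741/101250 52537/202500 401/2500

Derivation:
Propagating the distribution step by step (d_{t+1} = d_t * P):
d_0 = (0=1/4, 1=3/4, 2=0)
  d_1[0] = 1/4*11/15 + 3/4*1/3 + 0*7/15 = 13/30
  d_1[1] = 1/4*1/15 + 3/4*8/15 + 0*7/15 = 5/12
  d_1[2] = 1/4*1/5 + 3/4*2/15 + 0*1/15 = 3/20
d_1 = (0=13/30, 1=5/12, 2=3/20)
  d_2[0] = 13/30*11/15 + 5/12*1/3 + 3/20*7/15 = 79/150
  d_2[1] = 13/30*1/15 + 5/12*8/15 + 3/20*7/15 = 289/900
  d_2[2] = 13/30*1/5 + 5/12*2/15 + 3/20*1/15 = 137/900
d_2 = (0=79/150, 1=289/900, 2=137/900)
  d_3[0] = 79/150*11/15 + 289/900*1/3 + 137/900*7/15 = 3809/6750
  d_3[1] = 79/150*1/15 + 289/900*8/15 + 137/900*7/15 = 749/2700
  d_3[2] = 79/150*1/5 + 289/900*2/15 + 137/900*1/15 = 2137/13500
d_3 = (0=3809/6750, 1=749/2700, 2=2137/13500)
  d_4[0] = 3809/6750*11/15 + 749/2700*1/3 + 2137/13500*7/15 = 58741/101250
  d_4[1] = 3809/6750*1/15 + 749/2700*8/15 + 2137/13500*7/15 = 52537/202500
  d_4[2] = 3809/6750*1/5 + 749/2700*2/15 + 2137/13500*1/15 = 401/2500
d_4 = (0=58741/101250, 1=52537/202500, 2=401/2500)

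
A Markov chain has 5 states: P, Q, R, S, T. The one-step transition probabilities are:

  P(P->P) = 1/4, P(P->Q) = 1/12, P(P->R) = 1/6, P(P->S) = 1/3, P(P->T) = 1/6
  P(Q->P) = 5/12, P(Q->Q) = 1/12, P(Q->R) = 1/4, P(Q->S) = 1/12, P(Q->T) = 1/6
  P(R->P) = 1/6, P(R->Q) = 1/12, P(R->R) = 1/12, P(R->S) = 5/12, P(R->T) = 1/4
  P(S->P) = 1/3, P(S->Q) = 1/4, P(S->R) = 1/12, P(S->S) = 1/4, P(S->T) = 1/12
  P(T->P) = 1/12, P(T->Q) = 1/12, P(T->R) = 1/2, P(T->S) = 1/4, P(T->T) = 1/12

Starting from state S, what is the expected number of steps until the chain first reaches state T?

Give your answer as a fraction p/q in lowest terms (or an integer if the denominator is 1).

Let h_i = expected steps to first reach T from state i.
Boundary: h_T = 0.
First-step equations for the other states:
  h_P = 1 + 1/4*h_P + 1/12*h_Q + 1/6*h_R + 1/3*h_S + 1/6*h_T
  h_Q = 1 + 5/12*h_P + 1/12*h_Q + 1/4*h_R + 1/12*h_S + 1/6*h_T
  h_R = 1 + 1/6*h_P + 1/12*h_Q + 1/12*h_R + 5/12*h_S + 1/4*h_T
  h_S = 1 + 1/3*h_P + 1/4*h_Q + 1/12*h_R + 1/4*h_S + 1/12*h_T

Substituting h_T = 0 and rearranging gives the linear system (I - Q) h = 1:
  [3/4, -1/12, -1/6, -1/3] . (h_P, h_Q, h_R, h_S) = 1
  [-5/12, 11/12, -1/4, -1/12] . (h_P, h_Q, h_R, h_S) = 1
  [-1/6, -1/12, 11/12, -5/12] . (h_P, h_Q, h_R, h_S) = 1
  [-1/3, -1/4, -1/12, 3/4] . (h_P, h_Q, h_R, h_S) = 1

Solving yields:
  h_P = 12696/1961
  h_Q = 12372/1961
  h_R = 11796/1961
  h_S = 13692/1961

Starting state is S, so the expected hitting time is h_S = 13692/1961.

Answer: 13692/1961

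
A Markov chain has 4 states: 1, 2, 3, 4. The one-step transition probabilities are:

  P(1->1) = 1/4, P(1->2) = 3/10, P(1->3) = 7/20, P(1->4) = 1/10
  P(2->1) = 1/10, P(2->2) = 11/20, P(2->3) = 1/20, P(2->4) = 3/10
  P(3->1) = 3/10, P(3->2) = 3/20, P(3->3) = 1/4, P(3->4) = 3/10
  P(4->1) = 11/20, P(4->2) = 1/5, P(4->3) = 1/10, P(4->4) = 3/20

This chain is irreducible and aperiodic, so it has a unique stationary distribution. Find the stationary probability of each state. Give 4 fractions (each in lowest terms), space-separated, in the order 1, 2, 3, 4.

The stationary distribution satisfies pi = pi * P, i.e.:
  pi_1 = 1/4*pi_1 + 1/10*pi_2 + 3/10*pi_3 + 11/20*pi_4
  pi_2 = 3/10*pi_1 + 11/20*pi_2 + 3/20*pi_3 + 1/5*pi_4
  pi_3 = 7/20*pi_1 + 1/20*pi_2 + 1/4*pi_3 + 1/10*pi_4
  pi_4 = 1/10*pi_1 + 3/10*pi_2 + 3/10*pi_3 + 3/20*pi_4
with normalization: pi_1 + pi_2 + pi_3 + pi_4 = 1.

Using the first 3 balance equations plus normalization, the linear system A*pi = b is:
  [-3/4, 1/10, 3/10, 11/20] . pi = 0
  [3/10, -9/20, 3/20, 1/5] . pi = 0
  [7/20, 1/20, -3/4, 1/10] . pi = 0
  [1, 1, 1, 1] . pi = 1

Solving yields:
  pi_1 = 429/1574
  pi_2 = 2115/6296
  pi_3 = 1121/6296
  pi_4 = 168/787

Verification (pi * P):
  429/1574*1/4 + 2115/6296*1/10 + 1121/6296*3/10 + 168/787*11/20 = 429/1574 = pi_1  (ok)
  429/1574*3/10 + 2115/6296*11/20 + 1121/6296*3/20 + 168/787*1/5 = 2115/6296 = pi_2  (ok)
  429/1574*7/20 + 2115/6296*1/20 + 1121/6296*1/4 + 168/787*1/10 = 1121/6296 = pi_3  (ok)
  429/1574*1/10 + 2115/6296*3/10 + 1121/6296*3/10 + 168/787*3/20 = 168/787 = pi_4  (ok)

Answer: 429/1574 2115/6296 1121/6296 168/787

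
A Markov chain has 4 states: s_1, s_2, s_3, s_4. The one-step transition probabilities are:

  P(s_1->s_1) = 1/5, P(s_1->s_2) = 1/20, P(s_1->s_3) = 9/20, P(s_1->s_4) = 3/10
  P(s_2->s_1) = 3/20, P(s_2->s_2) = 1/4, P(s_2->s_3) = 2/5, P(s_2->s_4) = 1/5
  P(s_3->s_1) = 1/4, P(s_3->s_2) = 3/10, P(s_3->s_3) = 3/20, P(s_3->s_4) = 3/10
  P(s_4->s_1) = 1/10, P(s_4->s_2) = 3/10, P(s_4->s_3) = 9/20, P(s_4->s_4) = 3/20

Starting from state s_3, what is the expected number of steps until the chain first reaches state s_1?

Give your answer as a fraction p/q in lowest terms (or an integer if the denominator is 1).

Let h_i = expected steps to first reach s_1 from state i.
Boundary: h_s_1 = 0.
First-step equations for the other states:
  h_s_2 = 1 + 3/20*h_s_1 + 1/4*h_s_2 + 2/5*h_s_3 + 1/5*h_s_4
  h_s_3 = 1 + 1/4*h_s_1 + 3/10*h_s_2 + 3/20*h_s_3 + 3/10*h_s_4
  h_s_4 = 1 + 1/10*h_s_1 + 3/10*h_s_2 + 9/20*h_s_3 + 3/20*h_s_4

Substituting h_s_1 = 0 and rearranging gives the linear system (I - Q) h = 1:
  [3/4, -2/5, -1/5] . (h_s_2, h_s_3, h_s_4) = 1
  [-3/10, 17/20, -3/10] . (h_s_2, h_s_3, h_s_4) = 1
  [-3/10, -9/20, 17/20] . (h_s_2, h_s_3, h_s_4) = 1

Solving yields:
  h_s_2 = 10460/1797
  h_s_3 = 3220/599
  h_s_4 = 3640/599

Starting state is s_3, so the expected hitting time is h_s_3 = 3220/599.

Answer: 3220/599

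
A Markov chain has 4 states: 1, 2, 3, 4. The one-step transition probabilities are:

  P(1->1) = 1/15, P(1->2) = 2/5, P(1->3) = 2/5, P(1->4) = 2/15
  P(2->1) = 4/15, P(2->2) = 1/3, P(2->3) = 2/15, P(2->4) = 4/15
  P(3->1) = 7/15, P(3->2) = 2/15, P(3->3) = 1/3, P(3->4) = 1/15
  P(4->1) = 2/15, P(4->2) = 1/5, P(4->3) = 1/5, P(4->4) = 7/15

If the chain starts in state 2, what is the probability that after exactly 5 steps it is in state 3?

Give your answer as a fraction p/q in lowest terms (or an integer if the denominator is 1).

Computing P^5 by repeated multiplication:
P^1 =
  1: [1/15, 2/5, 2/5, 2/15]
  2: [4/15, 1/3, 2/15, 4/15]
  3: [7/15, 2/15, 1/3, 1/15]
  4: [2/15, 1/5, 1/5, 7/15]
P^2 =
  1: [71/225, 6/25, 6/25, 46/225]
  2: [46/225, 13/45, 56/225, 58/225]
  3: [52/225, 13/45, 74/225, 34/225]
  4: [49/225, 6/25, 6/25, 68/225]
P^3 =
  1: [757/3375, 314/1125, 314/1125, 734/3375]
  2: [814/3375, 887/3375, 172/675, 814/3375]
  3: [898/3375, 887/3375, 914/3375, 676/3375]
  4: [779/3375, 292/1125, 292/1125, 844/3375]
P^4 =
  1: [12587/50625, 494/1875, 494/1875, 11362/50625]
  2: [2402/10125, 13481/50625, 536/2025, 11734/50625]
  3: [12196/50625, 13679/50625, 2752/10125, 2198/10125]
  4: [12103/50625, 494/1875, 494/1875, 11846/50625]
P^5 =
  1: [182029/759375, 67658/253125, 67658/253125, 171398/759375]
  2: [183202/759375, 201467/759375, 201224/759375, 173482/759375]
  3: [185212/759375, 202061/759375, 202304/759375, 169798/759375]
  4: [182513/759375, 67174/253125, 67174/253125, 173818/759375]

(P^5)[2 -> 3] = 201224/759375

Answer: 201224/759375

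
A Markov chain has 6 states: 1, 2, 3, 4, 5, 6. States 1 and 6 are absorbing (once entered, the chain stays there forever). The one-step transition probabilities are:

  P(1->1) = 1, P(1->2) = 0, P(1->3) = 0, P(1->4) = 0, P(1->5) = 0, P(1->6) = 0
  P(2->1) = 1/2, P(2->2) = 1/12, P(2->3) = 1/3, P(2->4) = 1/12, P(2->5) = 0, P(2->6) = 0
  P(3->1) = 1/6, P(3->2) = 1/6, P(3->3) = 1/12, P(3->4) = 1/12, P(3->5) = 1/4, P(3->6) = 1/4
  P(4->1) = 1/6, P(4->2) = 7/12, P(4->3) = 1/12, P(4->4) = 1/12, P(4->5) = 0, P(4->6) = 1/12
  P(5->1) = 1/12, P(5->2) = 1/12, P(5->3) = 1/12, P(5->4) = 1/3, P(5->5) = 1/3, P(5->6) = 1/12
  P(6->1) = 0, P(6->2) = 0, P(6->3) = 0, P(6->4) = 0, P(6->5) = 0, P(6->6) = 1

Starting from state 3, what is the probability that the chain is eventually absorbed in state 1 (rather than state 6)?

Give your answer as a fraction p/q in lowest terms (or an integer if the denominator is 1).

Let a_i = P(absorbed in 1 | start in state i).
Boundary conditions: a_1 = 1, a_6 = 0.
For each transient state i, a_i = sum_j P(i->j) * a_j:
  a_2 = 1/2*a_1 + 1/12*a_2 + 1/3*a_3 + 1/12*a_4 + 0*a_5 + 0*a_6
  a_3 = 1/6*a_1 + 1/6*a_2 + 1/12*a_3 + 1/12*a_4 + 1/4*a_5 + 1/4*a_6
  a_4 = 1/6*a_1 + 7/12*a_2 + 1/12*a_3 + 1/12*a_4 + 0*a_5 + 1/12*a_6
  a_5 = 1/12*a_1 + 1/12*a_2 + 1/12*a_3 + 1/3*a_4 + 1/3*a_5 + 1/12*a_6

Substituting a_1 = 1 and a_6 = 0, rearrange to (I - Q) a = r where r[i] = P(i -> 1):
  [11/12, -1/3, -1/12, 0] . (a_2, a_3, a_4, a_5) = 1/2
  [-1/6, 11/12, -1/12, -1/4] . (a_2, a_3, a_4, a_5) = 1/6
  [-7/12, -1/12, 11/12, 0] . (a_2, a_3, a_4, a_5) = 1/6
  [-1/12, -1/12, -1/3, 2/3] . (a_2, a_3, a_4, a_5) = 1/12

Solving yields:
  a_2 = 445/537
  a_3 = 4738/8055
  a_4 = 6143/8055
  a_5 = 367/537

Starting state is 3, so the absorption probability is a_3 = 4738/8055.

Answer: 4738/8055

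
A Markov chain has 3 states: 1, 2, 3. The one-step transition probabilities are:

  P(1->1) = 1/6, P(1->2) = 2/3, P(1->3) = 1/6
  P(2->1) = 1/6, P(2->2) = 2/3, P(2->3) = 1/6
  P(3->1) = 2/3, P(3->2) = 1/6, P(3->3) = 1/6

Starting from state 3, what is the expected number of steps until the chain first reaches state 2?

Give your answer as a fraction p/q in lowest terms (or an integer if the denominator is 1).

Let h_i = expected steps to first reach 2 from state i.
Boundary: h_2 = 0.
First-step equations for the other states:
  h_1 = 1 + 1/6*h_1 + 2/3*h_2 + 1/6*h_3
  h_3 = 1 + 2/3*h_1 + 1/6*h_2 + 1/6*h_3

Substituting h_2 = 0 and rearranging gives the linear system (I - Q) h = 1:
  [5/6, -1/6] . (h_1, h_3) = 1
  [-2/3, 5/6] . (h_1, h_3) = 1

Solving yields:
  h_1 = 12/7
  h_3 = 18/7

Starting state is 3, so the expected hitting time is h_3 = 18/7.

Answer: 18/7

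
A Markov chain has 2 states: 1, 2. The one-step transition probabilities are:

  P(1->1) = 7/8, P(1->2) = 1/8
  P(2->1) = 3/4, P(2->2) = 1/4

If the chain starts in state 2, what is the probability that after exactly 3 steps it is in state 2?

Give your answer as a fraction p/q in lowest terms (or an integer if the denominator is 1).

Answer: 37/256

Derivation:
Computing P^3 by repeated multiplication:
P^1 =
  1: [7/8, 1/8]
  2: [3/4, 1/4]
P^2 =
  1: [55/64, 9/64]
  2: [27/32, 5/32]
P^3 =
  1: [439/512, 73/512]
  2: [219/256, 37/256]

(P^3)[2 -> 2] = 37/256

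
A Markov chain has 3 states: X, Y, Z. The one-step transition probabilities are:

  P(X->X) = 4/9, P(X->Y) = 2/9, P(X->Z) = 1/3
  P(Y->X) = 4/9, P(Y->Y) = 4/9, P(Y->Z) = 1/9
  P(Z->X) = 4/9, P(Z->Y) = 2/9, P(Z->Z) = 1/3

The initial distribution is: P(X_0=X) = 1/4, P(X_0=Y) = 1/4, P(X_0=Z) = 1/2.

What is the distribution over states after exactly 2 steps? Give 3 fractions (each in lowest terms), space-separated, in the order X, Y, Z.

Answer: 4/9 23/81 22/81

Derivation:
Propagating the distribution step by step (d_{t+1} = d_t * P):
d_0 = (X=1/4, Y=1/4, Z=1/2)
  d_1[X] = 1/4*4/9 + 1/4*4/9 + 1/2*4/9 = 4/9
  d_1[Y] = 1/4*2/9 + 1/4*4/9 + 1/2*2/9 = 5/18
  d_1[Z] = 1/4*1/3 + 1/4*1/9 + 1/2*1/3 = 5/18
d_1 = (X=4/9, Y=5/18, Z=5/18)
  d_2[X] = 4/9*4/9 + 5/18*4/9 + 5/18*4/9 = 4/9
  d_2[Y] = 4/9*2/9 + 5/18*4/9 + 5/18*2/9 = 23/81
  d_2[Z] = 4/9*1/3 + 5/18*1/9 + 5/18*1/3 = 22/81
d_2 = (X=4/9, Y=23/81, Z=22/81)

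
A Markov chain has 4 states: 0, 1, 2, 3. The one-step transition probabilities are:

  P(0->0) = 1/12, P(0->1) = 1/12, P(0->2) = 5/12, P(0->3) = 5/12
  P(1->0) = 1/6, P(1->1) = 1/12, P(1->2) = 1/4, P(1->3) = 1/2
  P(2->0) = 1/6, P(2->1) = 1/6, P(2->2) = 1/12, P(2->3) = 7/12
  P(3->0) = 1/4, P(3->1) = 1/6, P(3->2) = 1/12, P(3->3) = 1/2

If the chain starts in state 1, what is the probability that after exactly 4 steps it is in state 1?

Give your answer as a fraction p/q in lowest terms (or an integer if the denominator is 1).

Computing P^4 by repeated multiplication:
P^1 =
  0: [1/12, 1/12, 5/12, 5/12]
  1: [1/6, 1/12, 1/4, 1/2]
  2: [1/6, 1/6, 1/12, 7/12]
  3: [1/4, 1/6, 1/12, 1/2]
P^2 =
  0: [7/36, 11/72, 1/8, 19/36]
  1: [7/36, 7/48, 11/72, 73/144]
  2: [29/144, 5/36, 1/6, 71/144]
  3: [3/16, 19/144, 7/36, 35/72]
P^3 =
  0: [7/36, 119/864, 25/144, 427/864]
  1: [37/192, 239/1728, 149/864, 143/288]
  2: [55/288, 239/1728, 25/144, 859/1728]
  3: [331/1728, 121/864, 145/864, 865/1728]
P^4 =
  0: [1987/10368, 1441/10368, 887/5184, 287/576]
  1: [1327/6912, 721/5184, 1769/10368, 10333/20736]
  2: [3985/20736, 2887/20736, 1763/10368, 1723/3456]
  3: [665/3456, 961/6912, 221/1296, 10327/20736]

(P^4)[1 -> 1] = 721/5184

Answer: 721/5184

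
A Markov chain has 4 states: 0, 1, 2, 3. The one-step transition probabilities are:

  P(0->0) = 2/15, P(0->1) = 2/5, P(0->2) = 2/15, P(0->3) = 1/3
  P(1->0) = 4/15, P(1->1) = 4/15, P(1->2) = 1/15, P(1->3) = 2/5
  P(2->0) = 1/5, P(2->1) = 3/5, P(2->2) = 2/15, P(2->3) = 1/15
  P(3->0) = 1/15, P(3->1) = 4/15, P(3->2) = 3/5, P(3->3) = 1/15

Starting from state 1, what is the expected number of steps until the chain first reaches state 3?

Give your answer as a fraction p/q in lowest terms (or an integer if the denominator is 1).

Let h_i = expected steps to first reach 3 from state i.
Boundary: h_3 = 0.
First-step equations for the other states:
  h_0 = 1 + 2/15*h_0 + 2/5*h_1 + 2/15*h_2 + 1/3*h_3
  h_1 = 1 + 4/15*h_0 + 4/15*h_1 + 1/15*h_2 + 2/5*h_3
  h_2 = 1 + 1/5*h_0 + 3/5*h_1 + 2/15*h_2 + 1/15*h_3

Substituting h_3 = 0 and rearranging gives the linear system (I - Q) h = 1:
  [13/15, -2/5, -2/15] . (h_0, h_1, h_2) = 1
  [-4/15, 11/15, -1/15] . (h_0, h_1, h_2) = 1
  [-1/5, -3/5, 13/15] . (h_0, h_1, h_2) = 1

Solving yields:
  h_0 = 1935/637
  h_1 = 3585/1274
  h_2 = 4845/1274

Starting state is 1, so the expected hitting time is h_1 = 3585/1274.

Answer: 3585/1274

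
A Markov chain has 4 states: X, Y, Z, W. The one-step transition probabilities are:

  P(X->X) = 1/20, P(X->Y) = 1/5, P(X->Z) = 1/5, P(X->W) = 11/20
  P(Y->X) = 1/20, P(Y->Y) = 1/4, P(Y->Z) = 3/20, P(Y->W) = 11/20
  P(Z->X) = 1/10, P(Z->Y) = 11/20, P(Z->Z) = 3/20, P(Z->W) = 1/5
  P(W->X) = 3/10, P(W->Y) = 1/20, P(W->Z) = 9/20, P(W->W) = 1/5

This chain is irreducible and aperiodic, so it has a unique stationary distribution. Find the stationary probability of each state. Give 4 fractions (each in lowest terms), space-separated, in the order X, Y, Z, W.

Answer: 431/2912 105/416 1511/5824 283/832

Derivation:
The stationary distribution satisfies pi = pi * P, i.e.:
  pi_X = 1/20*pi_X + 1/20*pi_Y + 1/10*pi_Z + 3/10*pi_W
  pi_Y = 1/5*pi_X + 1/4*pi_Y + 11/20*pi_Z + 1/20*pi_W
  pi_Z = 1/5*pi_X + 3/20*pi_Y + 3/20*pi_Z + 9/20*pi_W
  pi_W = 11/20*pi_X + 11/20*pi_Y + 1/5*pi_Z + 1/5*pi_W
with normalization: pi_X + pi_Y + pi_Z + pi_W = 1.

Using the first 3 balance equations plus normalization, the linear system A*pi = b is:
  [-19/20, 1/20, 1/10, 3/10] . pi = 0
  [1/5, -3/4, 11/20, 1/20] . pi = 0
  [1/5, 3/20, -17/20, 9/20] . pi = 0
  [1, 1, 1, 1] . pi = 1

Solving yields:
  pi_X = 431/2912
  pi_Y = 105/416
  pi_Z = 1511/5824
  pi_W = 283/832

Verification (pi * P):
  431/2912*1/20 + 105/416*1/20 + 1511/5824*1/10 + 283/832*3/10 = 431/2912 = pi_X  (ok)
  431/2912*1/5 + 105/416*1/4 + 1511/5824*11/20 + 283/832*1/20 = 105/416 = pi_Y  (ok)
  431/2912*1/5 + 105/416*3/20 + 1511/5824*3/20 + 283/832*9/20 = 1511/5824 = pi_Z  (ok)
  431/2912*11/20 + 105/416*11/20 + 1511/5824*1/5 + 283/832*1/5 = 283/832 = pi_W  (ok)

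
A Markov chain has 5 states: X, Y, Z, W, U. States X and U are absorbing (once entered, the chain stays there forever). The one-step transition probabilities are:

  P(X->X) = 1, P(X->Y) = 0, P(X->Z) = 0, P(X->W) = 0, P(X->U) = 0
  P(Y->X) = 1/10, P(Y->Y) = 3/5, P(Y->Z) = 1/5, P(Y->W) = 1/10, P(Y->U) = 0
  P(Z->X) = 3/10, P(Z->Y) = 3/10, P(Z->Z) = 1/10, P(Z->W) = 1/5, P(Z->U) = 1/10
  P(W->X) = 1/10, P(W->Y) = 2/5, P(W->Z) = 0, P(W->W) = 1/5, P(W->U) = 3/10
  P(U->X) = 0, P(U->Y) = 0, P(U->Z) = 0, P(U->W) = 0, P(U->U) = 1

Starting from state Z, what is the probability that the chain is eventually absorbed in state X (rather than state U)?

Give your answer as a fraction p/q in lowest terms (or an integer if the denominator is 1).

Let a_i = P(absorbed in X | start in state i).
Boundary conditions: a_X = 1, a_U = 0.
For each transient state i, a_i = sum_j P(i->j) * a_j:
  a_Y = 1/10*a_X + 3/5*a_Y + 1/5*a_Z + 1/10*a_W + 0*a_U
  a_Z = 3/10*a_X + 3/10*a_Y + 1/10*a_Z + 1/5*a_W + 1/10*a_U
  a_W = 1/10*a_X + 2/5*a_Y + 0*a_Z + 1/5*a_W + 3/10*a_U

Substituting a_X = 1 and a_U = 0, rearrange to (I - Q) a = r where r[i] = P(i -> X):
  [2/5, -1/5, -1/10] . (a_Y, a_Z, a_W) = 1/10
  [-3/10, 9/10, -1/5] . (a_Y, a_Z, a_W) = 3/10
  [-2/5, 0, 4/5] . (a_Y, a_Z, a_W) = 1/10

Solving yields:
  a_Y = 133/188
  a_Z = 127/188
  a_W = 45/94

Starting state is Z, so the absorption probability is a_Z = 127/188.

Answer: 127/188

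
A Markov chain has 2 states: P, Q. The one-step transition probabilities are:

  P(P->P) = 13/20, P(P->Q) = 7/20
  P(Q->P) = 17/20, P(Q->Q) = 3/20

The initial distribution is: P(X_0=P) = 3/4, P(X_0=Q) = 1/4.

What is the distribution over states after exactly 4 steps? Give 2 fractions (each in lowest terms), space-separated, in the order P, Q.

Answer: 1771/2500 729/2500

Derivation:
Propagating the distribution step by step (d_{t+1} = d_t * P):
d_0 = (P=3/4, Q=1/4)
  d_1[P] = 3/4*13/20 + 1/4*17/20 = 7/10
  d_1[Q] = 3/4*7/20 + 1/4*3/20 = 3/10
d_1 = (P=7/10, Q=3/10)
  d_2[P] = 7/10*13/20 + 3/10*17/20 = 71/100
  d_2[Q] = 7/10*7/20 + 3/10*3/20 = 29/100
d_2 = (P=71/100, Q=29/100)
  d_3[P] = 71/100*13/20 + 29/100*17/20 = 177/250
  d_3[Q] = 71/100*7/20 + 29/100*3/20 = 73/250
d_3 = (P=177/250, Q=73/250)
  d_4[P] = 177/250*13/20 + 73/250*17/20 = 1771/2500
  d_4[Q] = 177/250*7/20 + 73/250*3/20 = 729/2500
d_4 = (P=1771/2500, Q=729/2500)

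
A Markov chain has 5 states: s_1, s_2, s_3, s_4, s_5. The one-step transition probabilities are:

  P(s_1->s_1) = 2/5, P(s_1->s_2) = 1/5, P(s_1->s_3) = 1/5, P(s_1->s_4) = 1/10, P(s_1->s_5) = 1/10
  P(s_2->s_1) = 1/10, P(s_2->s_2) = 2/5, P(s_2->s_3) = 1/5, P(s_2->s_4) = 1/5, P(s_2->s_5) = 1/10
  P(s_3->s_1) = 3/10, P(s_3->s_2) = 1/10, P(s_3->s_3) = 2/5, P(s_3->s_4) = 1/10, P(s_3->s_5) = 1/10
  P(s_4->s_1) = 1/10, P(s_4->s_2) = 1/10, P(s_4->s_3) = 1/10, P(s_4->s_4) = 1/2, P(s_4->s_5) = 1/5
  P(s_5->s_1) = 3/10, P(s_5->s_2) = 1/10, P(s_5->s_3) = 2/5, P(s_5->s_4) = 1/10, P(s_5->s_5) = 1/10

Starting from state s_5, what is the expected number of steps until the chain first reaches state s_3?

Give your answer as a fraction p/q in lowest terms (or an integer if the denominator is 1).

Answer: 560/143

Derivation:
Let h_i = expected steps to first reach s_3 from state i.
Boundary: h_s_3 = 0.
First-step equations for the other states:
  h_s_1 = 1 + 2/5*h_s_1 + 1/5*h_s_2 + 1/5*h_s_3 + 1/10*h_s_4 + 1/10*h_s_5
  h_s_2 = 1 + 1/10*h_s_1 + 2/5*h_s_2 + 1/5*h_s_3 + 1/5*h_s_4 + 1/10*h_s_5
  h_s_4 = 1 + 1/10*h_s_1 + 1/10*h_s_2 + 1/10*h_s_3 + 1/2*h_s_4 + 1/5*h_s_5
  h_s_5 = 1 + 3/10*h_s_1 + 1/10*h_s_2 + 2/5*h_s_3 + 1/10*h_s_4 + 1/10*h_s_5

Substituting h_s_3 = 0 and rearranging gives the linear system (I - Q) h = 1:
  [3/5, -1/5, -1/10, -1/10] . (h_s_1, h_s_2, h_s_4, h_s_5) = 1
  [-1/10, 3/5, -1/5, -1/10] . (h_s_1, h_s_2, h_s_4, h_s_5) = 1
  [-1/10, -1/10, 1/2, -1/5] . (h_s_1, h_s_2, h_s_4, h_s_5) = 1
  [-3/10, -1/10, -1/10, 9/10] . (h_s_1, h_s_2, h_s_4, h_s_5) = 1

Solving yields:
  h_s_1 = 4910/1001
  h_s_2 = 4990/1001
  h_s_4 = 5550/1001
  h_s_5 = 560/143

Starting state is s_5, so the expected hitting time is h_s_5 = 560/143.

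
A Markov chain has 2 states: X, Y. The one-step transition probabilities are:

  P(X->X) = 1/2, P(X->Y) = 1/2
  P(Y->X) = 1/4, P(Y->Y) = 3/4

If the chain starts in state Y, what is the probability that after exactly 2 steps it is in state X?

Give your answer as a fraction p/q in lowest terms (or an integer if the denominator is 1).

Computing P^2 by repeated multiplication:
P^1 =
  X: [1/2, 1/2]
  Y: [1/4, 3/4]
P^2 =
  X: [3/8, 5/8]
  Y: [5/16, 11/16]

(P^2)[Y -> X] = 5/16

Answer: 5/16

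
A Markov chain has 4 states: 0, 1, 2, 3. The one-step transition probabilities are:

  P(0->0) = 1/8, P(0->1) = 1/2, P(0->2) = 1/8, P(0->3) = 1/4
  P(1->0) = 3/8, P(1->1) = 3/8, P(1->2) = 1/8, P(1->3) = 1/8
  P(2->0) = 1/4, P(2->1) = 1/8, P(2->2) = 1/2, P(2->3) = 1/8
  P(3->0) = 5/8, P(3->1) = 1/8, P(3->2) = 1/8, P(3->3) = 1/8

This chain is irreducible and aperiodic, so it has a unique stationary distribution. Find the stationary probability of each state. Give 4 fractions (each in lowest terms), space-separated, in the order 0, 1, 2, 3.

The stationary distribution satisfies pi = pi * P, i.e.:
  pi_0 = 1/8*pi_0 + 3/8*pi_1 + 1/4*pi_2 + 5/8*pi_3
  pi_1 = 1/2*pi_0 + 3/8*pi_1 + 1/8*pi_2 + 1/8*pi_3
  pi_2 = 1/8*pi_0 + 1/8*pi_1 + 1/2*pi_2 + 1/8*pi_3
  pi_3 = 1/4*pi_0 + 1/8*pi_1 + 1/8*pi_2 + 1/8*pi_3
with normalization: pi_0 + pi_1 + pi_2 + pi_3 = 1.

Using the first 3 balance equations plus normalization, the linear system A*pi = b is:
  [-7/8, 3/8, 1/4, 5/8] . pi = 0
  [1/2, -5/8, 1/8, 1/8] . pi = 0
  [1/8, 1/8, -1/2, 1/8] . pi = 0
  [1, 1, 1, 1] . pi = 1

Solving yields:
  pi_0 = 61/195
  pi_1 = 21/65
  pi_2 = 1/5
  pi_3 = 32/195

Verification (pi * P):
  61/195*1/8 + 21/65*3/8 + 1/5*1/4 + 32/195*5/8 = 61/195 = pi_0  (ok)
  61/195*1/2 + 21/65*3/8 + 1/5*1/8 + 32/195*1/8 = 21/65 = pi_1  (ok)
  61/195*1/8 + 21/65*1/8 + 1/5*1/2 + 32/195*1/8 = 1/5 = pi_2  (ok)
  61/195*1/4 + 21/65*1/8 + 1/5*1/8 + 32/195*1/8 = 32/195 = pi_3  (ok)

Answer: 61/195 21/65 1/5 32/195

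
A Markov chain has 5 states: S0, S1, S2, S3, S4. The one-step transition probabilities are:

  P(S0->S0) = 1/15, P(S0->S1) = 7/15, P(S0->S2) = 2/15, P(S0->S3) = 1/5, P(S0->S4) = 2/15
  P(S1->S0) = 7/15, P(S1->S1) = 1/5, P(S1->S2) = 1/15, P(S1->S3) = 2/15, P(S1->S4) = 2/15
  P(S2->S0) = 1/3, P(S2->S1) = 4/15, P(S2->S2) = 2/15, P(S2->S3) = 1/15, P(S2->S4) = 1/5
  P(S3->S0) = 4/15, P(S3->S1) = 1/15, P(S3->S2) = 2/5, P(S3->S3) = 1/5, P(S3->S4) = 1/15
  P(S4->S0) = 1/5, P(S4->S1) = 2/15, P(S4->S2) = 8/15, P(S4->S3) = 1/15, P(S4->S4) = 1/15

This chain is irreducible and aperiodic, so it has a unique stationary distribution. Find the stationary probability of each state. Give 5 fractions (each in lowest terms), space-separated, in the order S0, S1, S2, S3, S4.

The stationary distribution satisfies pi = pi * P, i.e.:
  pi_S0 = 1/15*pi_S0 + 7/15*pi_S1 + 1/3*pi_S2 + 4/15*pi_S3 + 1/5*pi_S4
  pi_S1 = 7/15*pi_S0 + 1/5*pi_S1 + 4/15*pi_S2 + 1/15*pi_S3 + 2/15*pi_S4
  pi_S2 = 2/15*pi_S0 + 1/15*pi_S1 + 2/15*pi_S2 + 2/5*pi_S3 + 8/15*pi_S4
  pi_S3 = 1/5*pi_S0 + 2/15*pi_S1 + 1/15*pi_S2 + 1/5*pi_S3 + 1/15*pi_S4
  pi_S4 = 2/15*pi_S0 + 2/15*pi_S1 + 1/5*pi_S2 + 1/15*pi_S3 + 1/15*pi_S4
with normalization: pi_S0 + pi_S1 + pi_S2 + pi_S3 + pi_S4 = 1.

Using the first 4 balance equations plus normalization, the linear system A*pi = b is:
  [-14/15, 7/15, 1/3, 4/15, 1/5] . pi = 0
  [7/15, -4/5, 4/15, 1/15, 2/15] . pi = 0
  [2/15, 1/15, -13/15, 2/5, 8/15] . pi = 0
  [1/5, 2/15, 1/15, -4/5, 1/15] . pi = 0
  [1, 1, 1, 1, 1] . pi = 1

Solving yields:
  pi_S0 = 17883/66358
  pi_S1 = 17151/66358
  pi_S2 = 13579/66358
  pi_S3 = 9175/66358
  pi_S4 = 4285/33179

Verification (pi * P):
  17883/66358*1/15 + 17151/66358*7/15 + 13579/66358*1/3 + 9175/66358*4/15 + 4285/33179*1/5 = 17883/66358 = pi_S0  (ok)
  17883/66358*7/15 + 17151/66358*1/5 + 13579/66358*4/15 + 9175/66358*1/15 + 4285/33179*2/15 = 17151/66358 = pi_S1  (ok)
  17883/66358*2/15 + 17151/66358*1/15 + 13579/66358*2/15 + 9175/66358*2/5 + 4285/33179*8/15 = 13579/66358 = pi_S2  (ok)
  17883/66358*1/5 + 17151/66358*2/15 + 13579/66358*1/15 + 9175/66358*1/5 + 4285/33179*1/15 = 9175/66358 = pi_S3  (ok)
  17883/66358*2/15 + 17151/66358*2/15 + 13579/66358*1/5 + 9175/66358*1/15 + 4285/33179*1/15 = 4285/33179 = pi_S4  (ok)

Answer: 17883/66358 17151/66358 13579/66358 9175/66358 4285/33179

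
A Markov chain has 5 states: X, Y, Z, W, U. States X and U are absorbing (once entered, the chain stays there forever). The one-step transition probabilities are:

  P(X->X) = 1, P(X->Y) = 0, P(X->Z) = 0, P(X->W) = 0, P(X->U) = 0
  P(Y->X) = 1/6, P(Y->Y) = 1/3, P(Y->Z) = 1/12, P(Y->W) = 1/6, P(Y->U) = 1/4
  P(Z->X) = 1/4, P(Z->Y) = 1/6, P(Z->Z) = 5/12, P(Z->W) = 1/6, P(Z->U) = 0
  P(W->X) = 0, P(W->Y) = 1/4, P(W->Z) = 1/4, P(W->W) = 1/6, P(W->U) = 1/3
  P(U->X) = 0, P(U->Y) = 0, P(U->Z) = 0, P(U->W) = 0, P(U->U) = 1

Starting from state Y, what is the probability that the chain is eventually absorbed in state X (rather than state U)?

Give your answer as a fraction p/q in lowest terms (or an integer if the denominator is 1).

Let a_i = P(absorbed in X | start in state i).
Boundary conditions: a_X = 1, a_U = 0.
For each transient state i, a_i = sum_j P(i->j) * a_j:
  a_Y = 1/6*a_X + 1/3*a_Y + 1/12*a_Z + 1/6*a_W + 1/4*a_U
  a_Z = 1/4*a_X + 1/6*a_Y + 5/12*a_Z + 1/6*a_W + 0*a_U
  a_W = 0*a_X + 1/4*a_Y + 1/4*a_Z + 1/6*a_W + 1/3*a_U

Substituting a_X = 1 and a_U = 0, rearrange to (I - Q) a = r where r[i] = P(i -> X):
  [2/3, -1/12, -1/6] . (a_Y, a_Z, a_W) = 1/6
  [-1/6, 7/12, -1/6] . (a_Y, a_Z, a_W) = 1/4
  [-1/4, -1/4, 5/6] . (a_Y, a_Z, a_W) = 0

Solving yields:
  a_Y = 11/27
  a_Z = 137/216
  a_W = 5/16

Starting state is Y, so the absorption probability is a_Y = 11/27.

Answer: 11/27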